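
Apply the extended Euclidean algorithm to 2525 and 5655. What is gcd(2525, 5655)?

Apply Euclid's algorithm to 5655 and 2525:
5655 = 2*2525 + 605
2525 = 4*605 + 105
605 = 5*105 + 80
105 = 1*80 + 25
80 = 3*25 + 5
25 = 5*5 + 0
gcd(2525, 5655) = 5.
Working backward:
5 = 80 − 3·25
5 = −3·105 + 4·80
5 = 4·605 − 23·105
5 = −23·2525 + 96·605
5 = 96·5655 − 215·2525
So 5 = (96)·5655 + (-215)·2525.

5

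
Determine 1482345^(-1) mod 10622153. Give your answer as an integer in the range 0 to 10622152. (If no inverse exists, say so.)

1571118

gcd(10622153, 1482345) by repeated division:
10622153 = 7·1482345 + 245738
1482345 = 6·245738 + 7917
245738 = 31·7917 + 311
7917 = 25·311 + 142
311 = 2·142 + 27
142 = 5·27 + 7
27 = 3·7 + 6
7 = 1·6 + 1
6 = 6·1 + 0
Since gcd(1482345, 10622153) = 1, back-substitute to write 1 as a combination:
1 = 7 − 6
1 = −27 + 4·7
1 = 4·142 − 21·27
1 = −21·311 + 46·142
1 = 46·7917 − 1171·311
1 = −1171·245738 + 36347·7917
1 = 36347·1482345 − 219253·245738
1 = −219253·10622153 + 1571118·1482345
So 1482345·1571118 ≡ 1 (mod 10622153).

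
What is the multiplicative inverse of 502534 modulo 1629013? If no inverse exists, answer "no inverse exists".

1246981

Apply the Euclidean algorithm to 1629013 and 502534:
1629013 = 3*502534 + 121411
502534 = 4*121411 + 16890
121411 = 7*16890 + 3181
16890 = 5*3181 + 985
3181 = 3*985 + 226
985 = 4*226 + 81
226 = 2*81 + 64
81 = 1*64 + 17
64 = 3*17 + 13
17 = 1*13 + 4
13 = 3*4 + 1
4 = 4*1 + 0
The gcd is 1. Working backward:
1 = 13 − 3·4
1 = −3·17 + 4·13
1 = 4·64 − 15·17
1 = −15·81 + 19·64
1 = 19·226 − 53·81
1 = −53·985 + 231·226
1 = 231·3181 − 746·985
1 = −746·16890 + 3961·3181
1 = 3961·121411 − 28473·16890
1 = −28473·502534 + 117853·121411
1 = 117853·1629013 − 382032·502534
Thus 502534·(-382032) ≡ 1 (mod 1629013); reducing, -382032 mod 1629013 = 1246981.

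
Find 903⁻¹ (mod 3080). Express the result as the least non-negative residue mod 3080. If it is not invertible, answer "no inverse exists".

Euclidean algorithm on 3080, 903:
3080 = 3·903 + 371
903 = 2·371 + 161
371 = 2·161 + 49
161 = 3·49 + 14
49 = 3·14 + 7
14 = 2·7 + 0
The gcd is 7, not 1, hence no inverse exists.

no inverse exists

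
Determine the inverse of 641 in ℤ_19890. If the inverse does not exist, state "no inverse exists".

gcd(19890, 641) by repeated division:
19890 = 31×641 + 19
641 = 33×19 + 14
19 = 1×14 + 5
14 = 2×5 + 4
5 = 1×4 + 1
4 = 4×1 + 0
gcd = 1, so the inverse exists. Back-substitute:
1 = 5 − 4
1 = −14 + 3·5
1 = 3·19 − 4·14
1 = −4·641 + 135·19
1 = 135·19890 − 4189·641
So 641·(-4189) ≡ 1 (mod 19890), and -4189 ≡ 15701 (mod 19890).

15701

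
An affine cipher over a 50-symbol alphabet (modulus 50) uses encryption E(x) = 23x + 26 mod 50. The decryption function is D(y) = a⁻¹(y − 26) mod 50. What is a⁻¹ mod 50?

37

Run Euclid on (50, 23):
50 = 2*23 + 4
23 = 5*4 + 3
4 = 1*3 + 1
3 = 3*1 + 0
The gcd is 1. Working backward:
1 = 4 − 3
1 = −23 + 6·4
1 = 6·50 − 13·23
Thus 23·(-13) ≡ 1 (mod 50); reducing, -13 mod 50 = 37.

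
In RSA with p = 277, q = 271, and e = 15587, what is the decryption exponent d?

φ(n) = (p−1)(q−1) = 276·270 = 74520.
Need d with 15587·d ≡ 1 (mod 74520). Apply the extended Euclidean algorithm:
74520 = 4*15587 + 12172
15587 = 1*12172 + 3415
12172 = 3*3415 + 1927
3415 = 1*1927 + 1488
1927 = 1*1488 + 439
1488 = 3*439 + 171
439 = 2*171 + 97
171 = 1*97 + 74
97 = 1*74 + 23
74 = 3*23 + 5
23 = 4*5 + 3
5 = 1*3 + 2
3 = 1*2 + 1
2 = 2*1 + 0
Back-substitute:
1 = 3 − 2
1 = −5 + 2·3
1 = 2·23 − 9·5
1 = −9·74 + 29·23
1 = 29·97 − 38·74
1 = −38·171 + 67·97
1 = 67·439 − 172·171
1 = −172·1488 + 583·439
1 = 583·1927 − 755·1488
1 = −755·3415 + 1338·1927
1 = 1338·12172 − 4769·3415
1 = −4769·15587 + 6107·12172
1 = 6107·74520 − 29197·15587
So 15587·(-29197) ≡ 1 (mod 74520), hence d ≡ -29197 ≡ 45323 (mod 74520).

45323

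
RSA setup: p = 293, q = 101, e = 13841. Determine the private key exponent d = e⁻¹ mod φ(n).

12561

φ(n) = (p−1)(q−1) = 292·100 = 29200.
Need d with 13841·d ≡ 1 (mod 29200). Apply the extended Euclidean algorithm:
29200 = 2*13841 + 1518
13841 = 9*1518 + 179
1518 = 8*179 + 86
179 = 2*86 + 7
86 = 12*7 + 2
7 = 3*2 + 1
2 = 2*1 + 0
Back-substitute:
1 = 7 − 3·2
1 = −3·86 + 37·7
1 = 37·179 − 77·86
1 = −77·1518 + 653·179
1 = 653·13841 − 5954·1518
1 = −5954·29200 + 12561·13841
So 13841·12561 ≡ 1 (mod 29200), hence d = 12561.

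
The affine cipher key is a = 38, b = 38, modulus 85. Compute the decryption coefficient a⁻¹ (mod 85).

47

Apply the Euclidean algorithm to 85 and 38:
85 = 2·38 + 9
38 = 4·9 + 2
9 = 4·2 + 1
2 = 2·1 + 0
Since gcd(38, 85) = 1, back-substitute to write 1 as a combination:
1 = 9 − 4·2
1 = −4·38 + 17·9
1 = 17·85 − 38·38
Thus 38·(-38) ≡ 1 (mod 85); reducing, -38 mod 85 = 47.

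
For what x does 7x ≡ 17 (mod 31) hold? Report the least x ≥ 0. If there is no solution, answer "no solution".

29

First find gcd(7, 31):
31 = 4×7 + 3
7 = 2×3 + 1
3 = 3×1 + 0
gcd = 1, so a unique solution mod 31 exists.
Back-substitute for the Bézout coefficients:
1 = 7 − 2·3
1 = −2·31 + 9·7
So 7·(9) ≡ 1 (mod 31), giving 7⁻¹ ≡ 9.
x ≡ 7⁻¹·17 ≡ 9·17 ≡ 29 (mod 31).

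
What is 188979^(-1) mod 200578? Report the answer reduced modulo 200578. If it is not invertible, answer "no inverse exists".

no inverse exists

Compute gcd(188979, 200578):
200578 = 1·188979 + 11599
188979 = 16·11599 + 3395
11599 = 3·3395 + 1414
3395 = 2·1414 + 567
1414 = 2·567 + 280
567 = 2·280 + 7
280 = 40·7 + 0
Since gcd = 7 > 1, 188979 is not a unit mod 200578.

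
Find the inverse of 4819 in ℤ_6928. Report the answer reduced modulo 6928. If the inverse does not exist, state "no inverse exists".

3147

Run Euclid on (6928, 4819):
6928 = 1*4819 + 2109
4819 = 2*2109 + 601
2109 = 3*601 + 306
601 = 1*306 + 295
306 = 1*295 + 11
295 = 26*11 + 9
11 = 1*9 + 2
9 = 4*2 + 1
2 = 2*1 + 0
gcd = 1, so the inverse exists. Back-substitute:
1 = 9 − 4·2
1 = −4·11 + 5·9
1 = 5·295 − 134·11
1 = −134·306 + 139·295
1 = 139·601 − 273·306
1 = −273·2109 + 958·601
1 = 958·4819 − 2189·2109
1 = −2189·6928 + 3147·4819
So 4819·3147 ≡ 1 (mod 6928).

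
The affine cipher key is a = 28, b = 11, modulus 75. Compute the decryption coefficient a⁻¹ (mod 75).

67

Extended Euclidean algorithm:
75 = 2·28 + 19
28 = 1·19 + 9
19 = 2·9 + 1
9 = 9·1 + 0
The gcd is 1. Working backward:
1 = 19 − 2·9
1 = −2·28 + 3·19
1 = 3·75 − 8·28
Thus 28·(-8) ≡ 1 (mod 75); reducing, -8 mod 75 = 67.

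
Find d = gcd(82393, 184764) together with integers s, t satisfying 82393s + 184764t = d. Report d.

1

Euclidean algorithm:
184764 = 2×82393 + 19978
82393 = 4×19978 + 2481
19978 = 8×2481 + 130
2481 = 19×130 + 11
130 = 11×11 + 9
11 = 1×9 + 2
9 = 4×2 + 1
2 = 2×1 + 0
gcd(82393, 184764) = 1.
Back-substituting:
1 = 9 − 4·2
1 = −4·11 + 5·9
1 = 5·130 − 59·11
1 = −59·2481 + 1126·130
1 = 1126·19978 − 9067·2481
1 = −9067·82393 + 37394·19978
1 = 37394·184764 − 83855·82393
So 1 = (37394)·184764 + (-83855)·82393.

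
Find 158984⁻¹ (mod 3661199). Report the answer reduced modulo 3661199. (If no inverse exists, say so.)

gcd(3661199, 158984) by repeated division:
3661199 = 23×158984 + 4567
158984 = 34×4567 + 3706
4567 = 1×3706 + 861
3706 = 4×861 + 262
861 = 3×262 + 75
262 = 3×75 + 37
75 = 2×37 + 1
37 = 37×1 + 0
The gcd is 1. Working backward:
1 = 75 − 2·37
1 = −2·262 + 7·75
1 = 7·861 − 23·262
1 = −23·3706 + 99·861
1 = 99·4567 − 122·3706
1 = −122·158984 + 4247·4567
1 = 4247·3661199 − 97803·158984
So 158984·(-97803) ≡ 1 (mod 3661199), and -97803 ≡ 3563396 (mod 3661199).

3563396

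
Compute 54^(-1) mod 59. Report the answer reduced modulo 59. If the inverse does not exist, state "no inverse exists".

Run Euclid on (59, 54):
59 = 1*54 + 5
54 = 10*5 + 4
5 = 1*4 + 1
4 = 4*1 + 0
The gcd is 1. Working backward:
1 = 5 − 4
1 = −54 + 11·5
1 = 11·59 − 12·54
Thus 54·(-12) ≡ 1 (mod 59); reducing, -12 mod 59 = 47.

47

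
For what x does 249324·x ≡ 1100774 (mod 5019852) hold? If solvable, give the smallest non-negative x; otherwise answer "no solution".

gcd(249324, 5019852):
5019852 = 20·249324 + 33372
249324 = 7·33372 + 15720
33372 = 2·15720 + 1932
15720 = 8·1932 + 264
1932 = 7·264 + 84
264 = 3·84 + 12
84 = 7·12 + 0
gcd = 12, but 12 ∤ 1100774, so the congruence has no solution.

no solution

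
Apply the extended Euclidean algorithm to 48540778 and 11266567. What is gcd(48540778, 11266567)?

13

Repeated division:
48540778 = 4*11266567 + 3474510
11266567 = 3*3474510 + 843037
3474510 = 4*843037 + 102362
843037 = 8*102362 + 24141
102362 = 4*24141 + 5798
24141 = 4*5798 + 949
5798 = 6*949 + 104
949 = 9*104 + 13
104 = 8*13 + 0
gcd(48540778, 11266567) = 13.
Working backward:
13 = 949 − 9·104
13 = −9·5798 + 55·949
13 = 55·24141 − 229·5798
13 = −229·102362 + 971·24141
13 = 971·843037 − 7997·102362
13 = −7997·3474510 + 32959·843037
13 = 32959·11266567 − 106874·3474510
13 = −106874·48540778 + 460455·11266567
So 13 = (-106874)·48540778 + (460455)·11266567.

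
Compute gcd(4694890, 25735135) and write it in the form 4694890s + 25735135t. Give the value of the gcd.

Repeated division:
25735135 = 5·4694890 + 2260685
4694890 = 2·2260685 + 173520
2260685 = 13·173520 + 4925
173520 = 35·4925 + 1145
4925 = 4·1145 + 345
1145 = 3·345 + 110
345 = 3·110 + 15
110 = 7·15 + 5
15 = 3·5 + 0
gcd(4694890, 25735135) = 5.
Express as a combination:
5 = 110 − 7·15
5 = −7·345 + 22·110
5 = 22·1145 − 73·345
5 = −73·4925 + 314·1145
5 = 314·173520 − 11063·4925
5 = −11063·2260685 + 144133·173520
5 = 144133·4694890 − 299329·2260685
5 = −299329·25735135 + 1640778·4694890
So 5 = (-299329)·25735135 + (1640778)·4694890.

5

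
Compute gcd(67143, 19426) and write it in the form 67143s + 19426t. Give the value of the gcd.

Repeated division:
67143 = 3*19426 + 8865
19426 = 2*8865 + 1696
8865 = 5*1696 + 385
1696 = 4*385 + 156
385 = 2*156 + 73
156 = 2*73 + 10
73 = 7*10 + 3
10 = 3*3 + 1
3 = 3*1 + 0
gcd(67143, 19426) = 1.
Back-substituting:
1 = 10 − 3·3
1 = −3·73 + 22·10
1 = 22·156 − 47·73
1 = −47·385 + 116·156
1 = 116·1696 − 511·385
1 = −511·8865 + 2671·1696
1 = 2671·19426 − 5853·8865
1 = −5853·67143 + 20230·19426
So 1 = (-5853)·67143 + (20230)·19426.

1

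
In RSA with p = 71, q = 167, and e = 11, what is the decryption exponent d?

φ(n) = (p−1)(q−1) = 70·166 = 11620.
Need d with 11·d ≡ 1 (mod 11620). Apply the extended Euclidean algorithm:
11620 = 1056*11 + 4
11 = 2*4 + 3
4 = 1*3 + 1
3 = 3*1 + 0
Back-substitute:
1 = 4 − 3
1 = −11 + 3·4
1 = 3·11620 − 3169·11
So 11·(-3169) ≡ 1 (mod 11620), hence d ≡ -3169 ≡ 8451 (mod 11620).

8451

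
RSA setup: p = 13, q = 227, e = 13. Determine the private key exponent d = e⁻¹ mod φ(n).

φ(n) = (p−1)(q−1) = 12·226 = 2712.
Need d with 13·d ≡ 1 (mod 2712). Apply the extended Euclidean algorithm:
2712 = 208×13 + 8
13 = 1×8 + 5
8 = 1×5 + 3
5 = 1×3 + 2
3 = 1×2 + 1
2 = 2×1 + 0
Back-substitute:
1 = 3 − 2
1 = −5 + 2·3
1 = 2·8 − 3·5
1 = −3·13 + 5·8
1 = 5·2712 − 1043·13
So 13·(-1043) ≡ 1 (mod 2712), hence d ≡ -1043 ≡ 1669 (mod 2712).

1669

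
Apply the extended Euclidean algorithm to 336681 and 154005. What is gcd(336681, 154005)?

Euclidean algorithm:
336681 = 2×154005 + 28671
154005 = 5×28671 + 10650
28671 = 2×10650 + 7371
10650 = 1×7371 + 3279
7371 = 2×3279 + 813
3279 = 4×813 + 27
813 = 30×27 + 3
27 = 9×3 + 0
gcd(336681, 154005) = 3.
Working backward:
3 = 813 − 30·27
3 = −30·3279 + 121·813
3 = 121·7371 − 272·3279
3 = −272·10650 + 393·7371
3 = 393·28671 − 1058·10650
3 = −1058·154005 + 5683·28671
3 = 5683·336681 − 12424·154005
So 3 = (5683)·336681 + (-12424)·154005.

3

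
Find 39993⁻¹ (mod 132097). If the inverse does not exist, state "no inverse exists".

40366

gcd(132097, 39993) by repeated division:
132097 = 3×39993 + 12118
39993 = 3×12118 + 3639
12118 = 3×3639 + 1201
3639 = 3×1201 + 36
1201 = 33×36 + 13
36 = 2×13 + 10
13 = 1×10 + 3
10 = 3×3 + 1
3 = 3×1 + 0
Since gcd(39993, 132097) = 1, back-substitute to write 1 as a combination:
1 = 10 − 3·3
1 = −3·13 + 4·10
1 = 4·36 − 11·13
1 = −11·1201 + 367·36
1 = 367·3639 − 1112·1201
1 = −1112·12118 + 3703·3639
1 = 3703·39993 − 12221·12118
1 = −12221·132097 + 40366·39993
So 39993·40366 ≡ 1 (mod 132097).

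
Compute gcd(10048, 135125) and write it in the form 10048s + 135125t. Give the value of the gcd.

1

Apply Euclid's algorithm to 135125 and 10048:
135125 = 13×10048 + 4501
10048 = 2×4501 + 1046
4501 = 4×1046 + 317
1046 = 3×317 + 95
317 = 3×95 + 32
95 = 2×32 + 31
32 = 1×31 + 1
31 = 31×1 + 0
gcd(10048, 135125) = 1.
Express as a combination:
1 = 32 − 31
1 = −95 + 3·32
1 = 3·317 − 10·95
1 = −10·1046 + 33·317
1 = 33·4501 − 142·1046
1 = −142·10048 + 317·4501
1 = 317·135125 − 4263·10048
So 1 = (317)·135125 + (-4263)·10048.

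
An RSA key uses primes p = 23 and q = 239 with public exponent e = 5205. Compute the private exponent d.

1689

φ(n) = (p−1)(q−1) = 22·238 = 5236.
Need d with 5205·d ≡ 1 (mod 5236). Apply the extended Euclidean algorithm:
5236 = 1·5205 + 31
5205 = 167·31 + 28
31 = 1·28 + 3
28 = 9·3 + 1
3 = 3·1 + 0
Back-substitute:
1 = 28 − 9·3
1 = −9·31 + 10·28
1 = 10·5205 − 1679·31
1 = −1679·5236 + 1689·5205
So 5205·1689 ≡ 1 (mod 5236), hence d = 1689.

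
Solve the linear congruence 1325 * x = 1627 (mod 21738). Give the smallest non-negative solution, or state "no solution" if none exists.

20033

First find gcd(1325, 21738):
21738 = 16*1325 + 538
1325 = 2*538 + 249
538 = 2*249 + 40
249 = 6*40 + 9
40 = 4*9 + 4
9 = 2*4 + 1
4 = 4*1 + 0
gcd = 1, so a unique solution mod 21738 exists.
Back-substitute for the Bézout coefficients:
1 = 9 − 2·4
1 = −2·40 + 9·9
1 = 9·249 − 56·40
1 = −56·538 + 121·249
1 = 121·1325 − 298·538
1 = −298·21738 + 4889·1325
So 1325·(4889) ≡ 1 (mod 21738), giving 1325⁻¹ ≡ 4889.
x ≡ 1325⁻¹·1627 ≡ 4889·1627 ≡ 20033 (mod 21738).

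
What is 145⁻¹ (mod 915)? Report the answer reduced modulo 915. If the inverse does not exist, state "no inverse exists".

Compute gcd(145, 915):
915 = 6×145 + 45
145 = 3×45 + 10
45 = 4×10 + 5
10 = 2×5 + 0
Since gcd = 5 > 1, 145 is not a unit mod 915.

no inverse exists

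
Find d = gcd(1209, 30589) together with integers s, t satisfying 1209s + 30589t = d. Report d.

13

Euclidean algorithm:
30589 = 25×1209 + 364
1209 = 3×364 + 117
364 = 3×117 + 13
117 = 9×13 + 0
gcd(1209, 30589) = 13.
Back-substituting:
13 = 364 − 3·117
13 = −3·1209 + 10·364
13 = 10·30589 − 253·1209
So 13 = (10)·30589 + (-253)·1209.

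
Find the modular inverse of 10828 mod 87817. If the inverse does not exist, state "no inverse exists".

gcd(87817, 10828) by repeated division:
87817 = 8*10828 + 1193
10828 = 9*1193 + 91
1193 = 13*91 + 10
91 = 9*10 + 1
10 = 10*1 + 0
The gcd is 1. Working backward:
1 = 91 − 9·10
1 = −9·1193 + 118·91
1 = 118·10828 − 1071·1193
1 = −1071·87817 + 8686·10828
So 10828·8686 ≡ 1 (mod 87817).

8686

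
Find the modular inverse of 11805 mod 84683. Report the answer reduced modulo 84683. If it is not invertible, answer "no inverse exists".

44533

Extended Euclidean algorithm:
84683 = 7*11805 + 2048
11805 = 5*2048 + 1565
2048 = 1*1565 + 483
1565 = 3*483 + 116
483 = 4*116 + 19
116 = 6*19 + 2
19 = 9*2 + 1
2 = 2*1 + 0
gcd = 1, so the inverse exists. Back-substitute:
1 = 19 − 9·2
1 = −9·116 + 55·19
1 = 55·483 − 229·116
1 = −229·1565 + 742·483
1 = 742·2048 − 971·1565
1 = −971·11805 + 5597·2048
1 = 5597·84683 − 40150·11805
So 11805·(-40150) ≡ 1 (mod 84683), and -40150 ≡ 44533 (mod 84683).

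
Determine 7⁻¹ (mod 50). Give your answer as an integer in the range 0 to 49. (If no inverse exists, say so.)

Run Euclid on (50, 7):
50 = 7×7 + 1
7 = 7×1 + 0
The gcd is 1. Working backward:
1 = 50 − 7·7
So 7·(-7) ≡ 1 (mod 50), and -7 ≡ 43 (mod 50).

43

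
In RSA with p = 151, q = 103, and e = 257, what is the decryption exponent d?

893

φ(n) = (p−1)(q−1) = 150·102 = 15300.
Need d with 257·d ≡ 1 (mod 15300). Apply the extended Euclidean algorithm:
15300 = 59*257 + 137
257 = 1*137 + 120
137 = 1*120 + 17
120 = 7*17 + 1
17 = 17*1 + 0
Back-substitute:
1 = 120 − 7·17
1 = −7·137 + 8·120
1 = 8·257 − 15·137
1 = −15·15300 + 893·257
So 257·893 ≡ 1 (mod 15300), hence d = 893.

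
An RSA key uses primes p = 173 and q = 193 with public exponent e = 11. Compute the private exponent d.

15011

φ(n) = (p−1)(q−1) = 172·192 = 33024.
Need d with 11·d ≡ 1 (mod 33024). Apply the extended Euclidean algorithm:
33024 = 3002*11 + 2
11 = 5*2 + 1
2 = 2*1 + 0
Back-substitute:
1 = 11 − 5·2
1 = −5·33024 + 15011·11
So 11·15011 ≡ 1 (mod 33024), hence d = 15011.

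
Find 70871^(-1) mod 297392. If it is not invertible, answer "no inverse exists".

281975

Run Euclid on (297392, 70871):
297392 = 4*70871 + 13908
70871 = 5*13908 + 1331
13908 = 10*1331 + 598
1331 = 2*598 + 135
598 = 4*135 + 58
135 = 2*58 + 19
58 = 3*19 + 1
19 = 19*1 + 0
Since gcd(70871, 297392) = 1, back-substitute to write 1 as a combination:
1 = 58 − 3·19
1 = −3·135 + 7·58
1 = 7·598 − 31·135
1 = −31·1331 + 69·598
1 = 69·13908 − 721·1331
1 = −721·70871 + 3674·13908
1 = 3674·297392 − 15417·70871
Hence 70871⁻¹ ≡ -15417 ≡ 281975 (mod 297392).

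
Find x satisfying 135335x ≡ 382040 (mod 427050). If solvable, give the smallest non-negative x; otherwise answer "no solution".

73444

First find gcd(135335, 427050):
427050 = 3·135335 + 21045
135335 = 6·21045 + 9065
21045 = 2·9065 + 2915
9065 = 3·2915 + 320
2915 = 9·320 + 35
320 = 9·35 + 5
35 = 7·5 + 0
gcd = 5 and 5 | 382040, so solutions exist. Divide through by 5: 27067x ≡ 76408 (mod 85410).
Now find 27067⁻¹ mod 85410:
85410 = 3×27067 + 4209
27067 = 6×4209 + 1813
4209 = 2×1813 + 583
1813 = 3×583 + 64
583 = 9×64 + 7
64 = 9×7 + 1
7 = 7×1 + 0
Back-substitute:
1 = 64 − 9·7
1 = −9·583 + 82·64
1 = 82·1813 − 255·583
1 = −255·4209 + 592·1813
1 = 592·27067 − 3807·4209
1 = −3807·85410 + 12013·27067
So 27067⁻¹ ≡ 12013 (mod 85410).
Then x ≡ 12013·76408 ≡ 73444 (mod 85410); the smallest non-negative solution is x = 73444.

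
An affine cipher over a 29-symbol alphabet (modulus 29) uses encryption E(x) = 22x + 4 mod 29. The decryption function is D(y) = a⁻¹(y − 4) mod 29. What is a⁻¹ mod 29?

Run Euclid on (29, 22):
29 = 1×22 + 7
22 = 3×7 + 1
7 = 7×1 + 0
gcd = 1, so the inverse exists. Back-substitute:
1 = 22 − 3·7
1 = −3·29 + 4·22
So 22·4 ≡ 1 (mod 29).

4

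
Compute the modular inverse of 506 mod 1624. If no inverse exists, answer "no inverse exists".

Euclidean algorithm on 1624, 506:
1624 = 3*506 + 106
506 = 4*106 + 82
106 = 1*82 + 24
82 = 3*24 + 10
24 = 2*10 + 4
10 = 2*4 + 2
4 = 2*2 + 0
gcd(506, 1624) = 2 ≠ 1, so 506 has no multiplicative inverse modulo 1624.

no inverse exists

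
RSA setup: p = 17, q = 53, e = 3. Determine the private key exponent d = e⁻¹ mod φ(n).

555

φ(n) = (p−1)(q−1) = 16·52 = 832.
Need d with 3·d ≡ 1 (mod 832). Apply the extended Euclidean algorithm:
832 = 277*3 + 1
3 = 3*1 + 0
Back-substitute:
1 = 832 − 277·3
So 3·(-277) ≡ 1 (mod 832), hence d ≡ -277 ≡ 555 (mod 832).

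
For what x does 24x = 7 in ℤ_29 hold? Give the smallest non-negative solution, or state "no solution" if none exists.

First find gcd(24, 29):
29 = 1*24 + 5
24 = 4*5 + 4
5 = 1*4 + 1
4 = 4*1 + 0
gcd = 1, so a unique solution mod 29 exists.
Back-substitute for the Bézout coefficients:
1 = 5 − 4
1 = −24 + 5·5
1 = 5·29 − 6·24
So 24·(-6) ≡ 1 (mod 29), giving 24⁻¹ ≡ 23.
x ≡ 24⁻¹·7 ≡ 23·7 ≡ 16 (mod 29).

16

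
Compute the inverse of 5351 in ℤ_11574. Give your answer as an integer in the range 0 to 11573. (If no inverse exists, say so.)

5933

Apply the Euclidean algorithm to 11574 and 5351:
11574 = 2·5351 + 872
5351 = 6·872 + 119
872 = 7·119 + 39
119 = 3·39 + 2
39 = 19·2 + 1
2 = 2·1 + 0
Since gcd(5351, 11574) = 1, back-substitute to write 1 as a combination:
1 = 39 − 19·2
1 = −19·119 + 58·39
1 = 58·872 − 425·119
1 = −425·5351 + 2608·872
1 = 2608·11574 − 5641·5351
So 5351·(-5641) ≡ 1 (mod 11574), and -5641 ≡ 5933 (mod 11574).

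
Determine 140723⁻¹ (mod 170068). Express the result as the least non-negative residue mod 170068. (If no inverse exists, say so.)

80047

Apply the Euclidean algorithm to 170068 and 140723:
170068 = 1×140723 + 29345
140723 = 4×29345 + 23343
29345 = 1×23343 + 6002
23343 = 3×6002 + 5337
6002 = 1×5337 + 665
5337 = 8×665 + 17
665 = 39×17 + 2
17 = 8×2 + 1
2 = 2×1 + 0
Since gcd(140723, 170068) = 1, back-substitute to write 1 as a combination:
1 = 17 − 8·2
1 = −8·665 + 313·17
1 = 313·5337 − 2512·665
1 = −2512·6002 + 2825·5337
1 = 2825·23343 − 10987·6002
1 = −10987·29345 + 13812·23343
1 = 13812·140723 − 66235·29345
1 = −66235·170068 + 80047·140723
So 140723·80047 ≡ 1 (mod 170068).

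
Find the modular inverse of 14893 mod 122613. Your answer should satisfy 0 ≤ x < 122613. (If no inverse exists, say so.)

28453

Apply the Euclidean algorithm to 122613 and 14893:
122613 = 8·14893 + 3469
14893 = 4·3469 + 1017
3469 = 3·1017 + 418
1017 = 2·418 + 181
418 = 2·181 + 56
181 = 3·56 + 13
56 = 4·13 + 4
13 = 3·4 + 1
4 = 4·1 + 0
Since gcd(14893, 122613) = 1, back-substitute to write 1 as a combination:
1 = 13 − 3·4
1 = −3·56 + 13·13
1 = 13·181 − 42·56
1 = −42·418 + 97·181
1 = 97·1017 − 236·418
1 = −236·3469 + 805·1017
1 = 805·14893 − 3456·3469
1 = −3456·122613 + 28453·14893
So 14893·28453 ≡ 1 (mod 122613).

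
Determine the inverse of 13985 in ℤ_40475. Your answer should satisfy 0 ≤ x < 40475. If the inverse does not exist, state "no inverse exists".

Compute gcd(13985, 40475):
40475 = 2×13985 + 12505
13985 = 1×12505 + 1480
12505 = 8×1480 + 665
1480 = 2×665 + 150
665 = 4×150 + 65
150 = 2×65 + 20
65 = 3×20 + 5
20 = 4×5 + 0
Since gcd = 5 > 1, 13985 is not a unit mod 40475.

no inverse exists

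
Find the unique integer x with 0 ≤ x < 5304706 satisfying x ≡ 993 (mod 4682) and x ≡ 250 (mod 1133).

Write x = 993 + 4682·k. Then 4682·k ≡ 250 − 993 ≡ 390 (mod 1133).
Need 4682⁻¹ mod 1133. Extended Euclid on (1133, 150):
1133 = 7*150 + 83
150 = 1*83 + 67
83 = 1*67 + 16
67 = 4*16 + 3
16 = 5*3 + 1
3 = 3*1 + 0
Back-substitute:
1 = 16 − 5·3
1 = −5·67 + 21·16
1 = 21·83 − 26·67
1 = −26·150 + 47·83
1 = 47·1133 − 355·150
4682⁻¹ ≡ 778 (mod 1133), so k ≡ 778·390 ≡ 909 (mod 1133).
x = 993 + 4682·909 = 4256931.

4256931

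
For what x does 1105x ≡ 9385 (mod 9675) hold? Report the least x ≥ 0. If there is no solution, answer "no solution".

First find gcd(1105, 9675):
9675 = 8*1105 + 835
1105 = 1*835 + 270
835 = 3*270 + 25
270 = 10*25 + 20
25 = 1*20 + 5
20 = 4*5 + 0
gcd = 5 and 5 | 9385, so solutions exist. Divide through by 5: 221x ≡ 1877 (mod 1935).
Now find 221⁻¹ mod 1935:
1935 = 8·221 + 167
221 = 1·167 + 54
167 = 3·54 + 5
54 = 10·5 + 4
5 = 1·4 + 1
4 = 4·1 + 0
Back-substitute:
1 = 5 − 4
1 = −54 + 11·5
1 = 11·167 − 34·54
1 = −34·221 + 45·167
1 = 45·1935 − 394·221
So 221·(-394) ≡ 1 (mod 1935), i.e. 221⁻¹ ≡ 1541.
Then x ≡ 1541·1877 ≡ 1567 (mod 1935); the smallest non-negative solution is x = 1567.

1567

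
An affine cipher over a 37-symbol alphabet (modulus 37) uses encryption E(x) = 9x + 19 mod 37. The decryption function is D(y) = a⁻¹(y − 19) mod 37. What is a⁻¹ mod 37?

33

gcd(37, 9) by repeated division:
37 = 4·9 + 1
9 = 9·1 + 0
Since gcd(9, 37) = 1, back-substitute to write 1 as a combination:
1 = 37 − 4·9
Thus 9·(-4) ≡ 1 (mod 37); reducing, -4 mod 37 = 33.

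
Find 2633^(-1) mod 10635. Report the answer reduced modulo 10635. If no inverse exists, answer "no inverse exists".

1652

gcd(10635, 2633) by repeated division:
10635 = 4×2633 + 103
2633 = 25×103 + 58
103 = 1×58 + 45
58 = 1×45 + 13
45 = 3×13 + 6
13 = 2×6 + 1
6 = 6×1 + 0
The gcd is 1. Working backward:
1 = 13 − 2·6
1 = −2·45 + 7·13
1 = 7·58 − 9·45
1 = −9·103 + 16·58
1 = 16·2633 − 409·103
1 = −409·10635 + 1652·2633
So 2633·1652 ≡ 1 (mod 10635).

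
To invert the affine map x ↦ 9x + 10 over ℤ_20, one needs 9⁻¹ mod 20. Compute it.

Run Euclid on (20, 9):
20 = 2·9 + 2
9 = 4·2 + 1
2 = 2·1 + 0
The gcd is 1. Working backward:
1 = 9 − 4·2
1 = −4·20 + 9·9
So 9·9 ≡ 1 (mod 20).

9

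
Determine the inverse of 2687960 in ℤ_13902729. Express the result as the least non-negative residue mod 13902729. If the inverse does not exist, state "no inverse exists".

Run Euclid on (13902729, 2687960):
13902729 = 5×2687960 + 462929
2687960 = 5×462929 + 373315
462929 = 1×373315 + 89614
373315 = 4×89614 + 14859
89614 = 6×14859 + 460
14859 = 32×460 + 139
460 = 3×139 + 43
139 = 3×43 + 10
43 = 4×10 + 3
10 = 3×3 + 1
3 = 3×1 + 0
Since gcd(2687960, 13902729) = 1, back-substitute to write 1 as a combination:
1 = 10 − 3·3
1 = −3·43 + 13·10
1 = 13·139 − 42·43
1 = −42·460 + 139·139
1 = 139·14859 − 4490·460
1 = −4490·89614 + 27079·14859
1 = 27079·373315 − 112806·89614
1 = −112806·462929 + 139885·373315
1 = 139885·2687960 − 812231·462929
1 = −812231·13902729 + 4201040·2687960
So 2687960·4201040 ≡ 1 (mod 13902729).

4201040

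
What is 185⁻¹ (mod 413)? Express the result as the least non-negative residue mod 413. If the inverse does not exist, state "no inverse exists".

96

gcd(413, 185) by repeated division:
413 = 2·185 + 43
185 = 4·43 + 13
43 = 3·13 + 4
13 = 3·4 + 1
4 = 4·1 + 0
Since gcd(185, 413) = 1, back-substitute to write 1 as a combination:
1 = 13 − 3·4
1 = −3·43 + 10·13
1 = 10·185 − 43·43
1 = −43·413 + 96·185
So 185·96 ≡ 1 (mod 413).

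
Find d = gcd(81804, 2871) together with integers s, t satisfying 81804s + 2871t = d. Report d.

3

Euclidean algorithm:
81804 = 28·2871 + 1416
2871 = 2·1416 + 39
1416 = 36·39 + 12
39 = 3·12 + 3
12 = 4·3 + 0
gcd(81804, 2871) = 3.
Express as a combination:
3 = 39 − 3·12
3 = −3·1416 + 109·39
3 = 109·2871 − 221·1416
3 = −221·81804 + 6297·2871
So 3 = (-221)·81804 + (6297)·2871.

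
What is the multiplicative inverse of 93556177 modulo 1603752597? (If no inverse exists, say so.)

Apply the Euclidean algorithm to 1603752597 and 93556177:
1603752597 = 17*93556177 + 13297588
93556177 = 7*13297588 + 473061
13297588 = 28*473061 + 51880
473061 = 9*51880 + 6141
51880 = 8*6141 + 2752
6141 = 2*2752 + 637
2752 = 4*637 + 204
637 = 3*204 + 25
204 = 8*25 + 4
25 = 6*4 + 1
4 = 4*1 + 0
Since gcd(93556177, 1603752597) = 1, back-substitute to write 1 as a combination:
1 = 25 − 6·4
1 = −6·204 + 49·25
1 = 49·637 − 153·204
1 = −153·2752 + 661·637
1 = 661·6141 − 1475·2752
1 = −1475·51880 + 12461·6141
1 = 12461·473061 − 113624·51880
1 = −113624·13297588 + 3193933·473061
1 = 3193933·93556177 − 22471155·13297588
1 = −22471155·1603752597 + 385203568·93556177
So 93556177·385203568 ≡ 1 (mod 1603752597).

385203568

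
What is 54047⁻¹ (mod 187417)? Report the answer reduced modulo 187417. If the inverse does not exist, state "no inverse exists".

177711

Apply the Euclidean algorithm to 187417 and 54047:
187417 = 3×54047 + 25276
54047 = 2×25276 + 3495
25276 = 7×3495 + 811
3495 = 4×811 + 251
811 = 3×251 + 58
251 = 4×58 + 19
58 = 3×19 + 1
19 = 19×1 + 0
Since gcd(54047, 187417) = 1, back-substitute to write 1 as a combination:
1 = 58 − 3·19
1 = −3·251 + 13·58
1 = 13·811 − 42·251
1 = −42·3495 + 181·811
1 = 181·25276 − 1309·3495
1 = −1309·54047 + 2799·25276
1 = 2799·187417 − 9706·54047
Hence 54047⁻¹ ≡ -9706 ≡ 177711 (mod 187417).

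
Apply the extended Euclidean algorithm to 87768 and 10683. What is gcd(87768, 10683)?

Repeated division:
87768 = 8*10683 + 2304
10683 = 4*2304 + 1467
2304 = 1*1467 + 837
1467 = 1*837 + 630
837 = 1*630 + 207
630 = 3*207 + 9
207 = 23*9 + 0
gcd(87768, 10683) = 9.
Express as a combination:
9 = 630 − 3·207
9 = −3·837 + 4·630
9 = 4·1467 − 7·837
9 = −7·2304 + 11·1467
9 = 11·10683 − 51·2304
9 = −51·87768 + 419·10683
So 9 = (-51)·87768 + (419)·10683.

9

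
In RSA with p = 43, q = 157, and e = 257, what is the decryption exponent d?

φ(n) = (p−1)(q−1) = 42·156 = 6552.
Need d with 257·d ≡ 1 (mod 6552). Apply the extended Euclidean algorithm:
6552 = 25*257 + 127
257 = 2*127 + 3
127 = 42*3 + 1
3 = 3*1 + 0
Back-substitute:
1 = 127 − 42·3
1 = −42·257 + 85·127
1 = 85·6552 − 2167·257
So 257·(-2167) ≡ 1 (mod 6552), hence d ≡ -2167 ≡ 4385 (mod 6552).

4385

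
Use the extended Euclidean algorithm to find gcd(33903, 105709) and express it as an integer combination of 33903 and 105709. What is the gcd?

1

Repeated division:
105709 = 3·33903 + 4000
33903 = 8·4000 + 1903
4000 = 2·1903 + 194
1903 = 9·194 + 157
194 = 1·157 + 37
157 = 4·37 + 9
37 = 4·9 + 1
9 = 9·1 + 0
gcd(33903, 105709) = 1.
Working backward:
1 = 37 − 4·9
1 = −4·157 + 17·37
1 = 17·194 − 21·157
1 = −21·1903 + 206·194
1 = 206·4000 − 433·1903
1 = −433·33903 + 3670·4000
1 = 3670·105709 − 11443·33903
So 1 = (3670)·105709 + (-11443)·33903.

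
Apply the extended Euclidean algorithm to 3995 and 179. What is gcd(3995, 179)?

Euclidean algorithm:
3995 = 22·179 + 57
179 = 3·57 + 8
57 = 7·8 + 1
8 = 8·1 + 0
gcd(3995, 179) = 1.
Express as a combination:
1 = 57 − 7·8
1 = −7·179 + 22·57
1 = 22·3995 − 491·179
So 1 = (22)·3995 + (-491)·179.

1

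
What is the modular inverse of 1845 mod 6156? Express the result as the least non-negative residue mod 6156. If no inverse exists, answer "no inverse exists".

no inverse exists

Euclidean algorithm on 6156, 1845:
6156 = 3×1845 + 621
1845 = 2×621 + 603
621 = 1×603 + 18
603 = 33×18 + 9
18 = 2×9 + 0
The gcd is 9, not 1, hence no inverse exists.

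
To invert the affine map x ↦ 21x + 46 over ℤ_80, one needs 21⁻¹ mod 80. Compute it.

61

Apply the Euclidean algorithm to 80 and 21:
80 = 3·21 + 17
21 = 1·17 + 4
17 = 4·4 + 1
4 = 4·1 + 0
Since gcd(21, 80) = 1, back-substitute to write 1 as a combination:
1 = 17 − 4·4
1 = −4·21 + 5·17
1 = 5·80 − 19·21
So 21·(-19) ≡ 1 (mod 80), and -19 ≡ 61 (mod 80).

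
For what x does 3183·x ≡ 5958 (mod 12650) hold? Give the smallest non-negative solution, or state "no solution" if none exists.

First find gcd(3183, 12650):
12650 = 3*3183 + 3101
3183 = 1*3101 + 82
3101 = 37*82 + 67
82 = 1*67 + 15
67 = 4*15 + 7
15 = 2*7 + 1
7 = 7*1 + 0
gcd = 1, so a unique solution mod 12650 exists.
Back-substitute for the Bézout coefficients:
1 = 15 − 2·7
1 = −2·67 + 9·15
1 = 9·82 − 11·67
1 = −11·3101 + 416·82
1 = 416·3183 − 427·3101
1 = −427·12650 + 1697·3183
So 3183·(1697) ≡ 1 (mod 12650), giving 3183⁻¹ ≡ 1697.
x ≡ 3183⁻¹·5958 ≡ 1697·5958 ≡ 3376 (mod 12650).

3376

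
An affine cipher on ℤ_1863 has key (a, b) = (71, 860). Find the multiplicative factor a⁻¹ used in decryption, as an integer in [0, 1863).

Extended Euclidean algorithm:
1863 = 26*71 + 17
71 = 4*17 + 3
17 = 5*3 + 2
3 = 1*2 + 1
2 = 2*1 + 0
gcd = 1, so the inverse exists. Back-substitute:
1 = 3 − 2
1 = −17 + 6·3
1 = 6·71 − 25·17
1 = −25·1863 + 656·71
So 71·656 ≡ 1 (mod 1863).

656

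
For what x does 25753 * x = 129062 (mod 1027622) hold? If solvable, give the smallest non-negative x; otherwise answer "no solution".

512998

First find gcd(25753, 1027622):
1027622 = 39·25753 + 23255
25753 = 1·23255 + 2498
23255 = 9·2498 + 773
2498 = 3·773 + 179
773 = 4·179 + 57
179 = 3·57 + 8
57 = 7·8 + 1
8 = 8·1 + 0
gcd = 1, so a unique solution mod 1027622 exists.
Back-substitute for the Bézout coefficients:
1 = 57 − 7·8
1 = −7·179 + 22·57
1 = 22·773 − 95·179
1 = −95·2498 + 307·773
1 = 307·23255 − 2858·2498
1 = −2858·25753 + 3165·23255
1 = 3165·1027622 − 126293·25753
So 25753·(-126293) ≡ 1 (mod 1027622), giving 25753⁻¹ ≡ 901329.
x ≡ 25753⁻¹·129062 ≡ 901329·129062 ≡ 512998 (mod 1027622).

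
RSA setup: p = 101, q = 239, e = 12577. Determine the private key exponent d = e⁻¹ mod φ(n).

20513

φ(n) = (p−1)(q−1) = 100·238 = 23800.
Need d with 12577·d ≡ 1 (mod 23800). Apply the extended Euclidean algorithm:
23800 = 1×12577 + 11223
12577 = 1×11223 + 1354
11223 = 8×1354 + 391
1354 = 3×391 + 181
391 = 2×181 + 29
181 = 6×29 + 7
29 = 4×7 + 1
7 = 7×1 + 0
Back-substitute:
1 = 29 − 4·7
1 = −4·181 + 25·29
1 = 25·391 − 54·181
1 = −54·1354 + 187·391
1 = 187·11223 − 1550·1354
1 = −1550·12577 + 1737·11223
1 = 1737·23800 − 3287·12577
So 12577·(-3287) ≡ 1 (mod 23800), hence d ≡ -3287 ≡ 20513 (mod 23800).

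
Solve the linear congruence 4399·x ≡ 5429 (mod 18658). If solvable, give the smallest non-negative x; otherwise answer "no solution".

First find gcd(4399, 18658):
18658 = 4·4399 + 1062
4399 = 4·1062 + 151
1062 = 7·151 + 5
151 = 30·5 + 1
5 = 5·1 + 0
gcd = 1, so a unique solution mod 18658 exists.
Back-substitute for the Bézout coefficients:
1 = 151 − 30·5
1 = −30·1062 + 211·151
1 = 211·4399 − 874·1062
1 = −874·18658 + 3707·4399
So 4399·(3707) ≡ 1 (mod 18658), giving 4399⁻¹ ≡ 3707.
x ≡ 4399⁻¹·5429 ≡ 3707·5429 ≡ 11979 (mod 18658).

11979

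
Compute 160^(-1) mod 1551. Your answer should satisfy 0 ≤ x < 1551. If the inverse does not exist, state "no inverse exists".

Extended Euclidean algorithm:
1551 = 9*160 + 111
160 = 1*111 + 49
111 = 2*49 + 13
49 = 3*13 + 10
13 = 1*10 + 3
10 = 3*3 + 1
3 = 3*1 + 0
The gcd is 1. Working backward:
1 = 10 − 3·3
1 = −3·13 + 4·10
1 = 4·49 − 15·13
1 = −15·111 + 34·49
1 = 34·160 − 49·111
1 = −49·1551 + 475·160
So 160·475 ≡ 1 (mod 1551).

475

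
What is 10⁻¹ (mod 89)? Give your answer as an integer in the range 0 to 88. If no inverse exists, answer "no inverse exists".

Apply the Euclidean algorithm to 89 and 10:
89 = 8×10 + 9
10 = 1×9 + 1
9 = 9×1 + 0
The gcd is 1. Working backward:
1 = 10 − 9
1 = −89 + 9·10
So 10·9 ≡ 1 (mod 89).

9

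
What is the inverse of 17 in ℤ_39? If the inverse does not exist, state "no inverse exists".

Run Euclid on (39, 17):
39 = 2·17 + 5
17 = 3·5 + 2
5 = 2·2 + 1
2 = 2·1 + 0
Since gcd(17, 39) = 1, back-substitute to write 1 as a combination:
1 = 5 − 2·2
1 = −2·17 + 7·5
1 = 7·39 − 16·17
Thus 17·(-16) ≡ 1 (mod 39); reducing, -16 mod 39 = 23.

23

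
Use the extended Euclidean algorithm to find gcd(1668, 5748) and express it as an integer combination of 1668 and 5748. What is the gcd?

12

Euclidean algorithm:
5748 = 3×1668 + 744
1668 = 2×744 + 180
744 = 4×180 + 24
180 = 7×24 + 12
24 = 2×12 + 0
gcd(1668, 5748) = 12.
Working backward:
12 = 180 − 7·24
12 = −7·744 + 29·180
12 = 29·1668 − 65·744
12 = −65·5748 + 224·1668
So 12 = (-65)·5748 + (224)·1668.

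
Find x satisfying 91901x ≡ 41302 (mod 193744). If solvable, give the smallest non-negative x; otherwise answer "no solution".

44462

First find gcd(91901, 193744):
193744 = 2×91901 + 9942
91901 = 9×9942 + 2423
9942 = 4×2423 + 250
2423 = 9×250 + 173
250 = 1×173 + 77
173 = 2×77 + 19
77 = 4×19 + 1
19 = 19×1 + 0
gcd = 1, so a unique solution mod 193744 exists.
Back-substitute for the Bézout coefficients:
1 = 77 − 4·19
1 = −4·173 + 9·77
1 = 9·250 − 13·173
1 = −13·2423 + 126·250
1 = 126·9942 − 517·2423
1 = −517·91901 + 4779·9942
1 = 4779·193744 − 10075·91901
So 91901·(-10075) ≡ 1 (mod 193744), giving 91901⁻¹ ≡ 183669.
x ≡ 91901⁻¹·41302 ≡ 183669·41302 ≡ 44462 (mod 193744).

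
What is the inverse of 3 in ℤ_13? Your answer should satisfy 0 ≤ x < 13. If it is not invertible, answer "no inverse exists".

9

Apply the Euclidean algorithm to 13 and 3:
13 = 4·3 + 1
3 = 3·1 + 0
gcd = 1, so the inverse exists. Back-substitute:
1 = 13 − 4·3
Hence 3⁻¹ ≡ -4 ≡ 9 (mod 13).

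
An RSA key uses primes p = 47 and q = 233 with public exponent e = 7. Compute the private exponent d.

φ(n) = (p−1)(q−1) = 46·232 = 10672.
Need d with 7·d ≡ 1 (mod 10672). Apply the extended Euclidean algorithm:
10672 = 1524·7 + 4
7 = 1·4 + 3
4 = 1·3 + 1
3 = 3·1 + 0
Back-substitute:
1 = 4 − 3
1 = −7 + 2·4
1 = 2·10672 − 3049·7
So 7·(-3049) ≡ 1 (mod 10672), hence d ≡ -3049 ≡ 7623 (mod 10672).

7623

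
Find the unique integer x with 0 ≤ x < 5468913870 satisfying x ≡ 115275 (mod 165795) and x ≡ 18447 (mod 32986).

Write x = 115275 + 165795·k. Then 165795·k ≡ 18447 − 115275 ≡ 2130 (mod 32986).
Need 165795⁻¹ mod 32986. Extended Euclid on (32986, 865):
32986 = 38×865 + 116
865 = 7×116 + 53
116 = 2×53 + 10
53 = 5×10 + 3
10 = 3×3 + 1
3 = 3×1 + 0
Back-substitute:
1 = 10 − 3·3
1 = −3·53 + 16·10
1 = 16·116 − 35·53
1 = −35·865 + 261·116
1 = 261·32986 − 9953·865
165795⁻¹ ≡ 23033 (mod 32986), so k ≡ 23033·2130 ≡ 10108 (mod 32986).
x = 115275 + 165795·10108 = 1675971135.

1675971135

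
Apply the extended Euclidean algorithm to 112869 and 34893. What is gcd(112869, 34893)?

9

Apply Euclid's algorithm to 112869 and 34893:
112869 = 3·34893 + 8190
34893 = 4·8190 + 2133
8190 = 3·2133 + 1791
2133 = 1·1791 + 342
1791 = 5·342 + 81
342 = 4·81 + 18
81 = 4·18 + 9
18 = 2·9 + 0
gcd(112869, 34893) = 9.
Working backward:
9 = 81 − 4·18
9 = −4·342 + 17·81
9 = 17·1791 − 89·342
9 = −89·2133 + 106·1791
9 = 106·8190 − 407·2133
9 = −407·34893 + 1734·8190
9 = 1734·112869 − 5609·34893
So 9 = (1734)·112869 + (-5609)·34893.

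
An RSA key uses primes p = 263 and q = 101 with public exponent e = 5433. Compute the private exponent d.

φ(n) = (p−1)(q−1) = 262·100 = 26200.
Need d with 5433·d ≡ 1 (mod 26200). Apply the extended Euclidean algorithm:
26200 = 4*5433 + 4468
5433 = 1*4468 + 965
4468 = 4*965 + 608
965 = 1*608 + 357
608 = 1*357 + 251
357 = 1*251 + 106
251 = 2*106 + 39
106 = 2*39 + 28
39 = 1*28 + 11
28 = 2*11 + 6
11 = 1*6 + 5
6 = 1*5 + 1
5 = 5*1 + 0
Back-substitute:
1 = 6 − 5
1 = −11 + 2·6
1 = 2·28 − 5·11
1 = −5·39 + 7·28
1 = 7·106 − 19·39
1 = −19·251 + 45·106
1 = 45·357 − 64·251
1 = −64·608 + 109·357
1 = 109·965 − 173·608
1 = −173·4468 + 801·965
1 = 801·5433 − 974·4468
1 = −974·26200 + 4697·5433
So 5433·4697 ≡ 1 (mod 26200), hence d = 4697.

4697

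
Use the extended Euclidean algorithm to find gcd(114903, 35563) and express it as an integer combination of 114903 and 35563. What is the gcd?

1

Repeated division:
114903 = 3*35563 + 8214
35563 = 4*8214 + 2707
8214 = 3*2707 + 93
2707 = 29*93 + 10
93 = 9*10 + 3
10 = 3*3 + 1
3 = 3*1 + 0
gcd(114903, 35563) = 1.
Working backward:
1 = 10 − 3·3
1 = −3·93 + 28·10
1 = 28·2707 − 815·93
1 = −815·8214 + 2473·2707
1 = 2473·35563 − 10707·8214
1 = −10707·114903 + 34594·35563
So 1 = (-10707)·114903 + (34594)·35563.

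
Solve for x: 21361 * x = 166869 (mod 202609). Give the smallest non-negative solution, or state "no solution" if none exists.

First find gcd(21361, 202609):
202609 = 9·21361 + 10360
21361 = 2·10360 + 641
10360 = 16·641 + 104
641 = 6·104 + 17
104 = 6·17 + 2
17 = 8·2 + 1
2 = 2·1 + 0
gcd = 1, so a unique solution mod 202609 exists.
Back-substitute for the Bézout coefficients:
1 = 17 − 8·2
1 = −8·104 + 49·17
1 = 49·641 − 302·104
1 = −302·10360 + 4881·641
1 = 4881·21361 − 10064·10360
1 = −10064·202609 + 95457·21361
So 21361·(95457) ≡ 1 (mod 202609), giving 21361⁻¹ ≡ 95457.
x ≡ 21361⁻¹·166869 ≡ 95457·166869 ≡ 99771 (mod 202609).

99771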